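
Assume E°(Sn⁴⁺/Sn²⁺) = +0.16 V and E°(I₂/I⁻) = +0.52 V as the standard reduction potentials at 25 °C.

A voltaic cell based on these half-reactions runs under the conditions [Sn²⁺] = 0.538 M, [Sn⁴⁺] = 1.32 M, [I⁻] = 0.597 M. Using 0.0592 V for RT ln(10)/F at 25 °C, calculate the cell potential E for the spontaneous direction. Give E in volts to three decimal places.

+0.362 V

I₂/I⁻ is the cathode (higher E°), Sn⁴⁺/Sn²⁺ the anode: E°cell = +0.52 − (+0.16) = +0.36 V, n = 2.
Overall: I₂(s) + Sn²⁺(aq) → 2 I⁻(aq) + Sn⁴⁺(aq)
Q = [I⁻]^2·[Sn⁴⁺] / ([Sn²⁺]); log Q = -0.058.
E = E° − (0.0592/n) log Q = +0.36 − (0.0592/2)(-0.058) = +0.362 V.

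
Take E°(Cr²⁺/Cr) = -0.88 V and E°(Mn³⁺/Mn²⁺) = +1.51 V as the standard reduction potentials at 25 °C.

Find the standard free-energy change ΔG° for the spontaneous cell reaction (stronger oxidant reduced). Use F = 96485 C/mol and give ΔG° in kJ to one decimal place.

Mn³⁺/Mn²⁺ (E° = +1.51 V) is the cathode; Cr²⁺/Cr (E° = -0.88 V) is the anode, so E°cell = +2.39 V.
Balancing electrons gives n = 2 (lcm of 1 and 2).
ΔG° = −nFE° = −(2)(96485)(+2.39) = -461,198 J = -461.2 kJ.

-461.2 kJ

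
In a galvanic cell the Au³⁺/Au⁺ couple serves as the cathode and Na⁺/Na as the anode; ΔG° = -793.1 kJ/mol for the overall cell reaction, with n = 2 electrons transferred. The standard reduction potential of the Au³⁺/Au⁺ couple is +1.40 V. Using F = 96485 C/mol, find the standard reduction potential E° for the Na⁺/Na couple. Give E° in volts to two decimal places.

-2.71 V

E°cell = −ΔG°/(nF) = −(-793.1×10³)/((2)(96485)) = +4.110 V.
Since Au³⁺/Au⁺ is the cathode and Na⁺/Na the anode, E°cell = E°(Au³⁺/Au⁺) − E°(Na⁺/Na).
So E°(Na⁺/Na) = E°(Au³⁺/Au⁺) − E°cell = (+1.40) − (+4.110) = -2.71 V.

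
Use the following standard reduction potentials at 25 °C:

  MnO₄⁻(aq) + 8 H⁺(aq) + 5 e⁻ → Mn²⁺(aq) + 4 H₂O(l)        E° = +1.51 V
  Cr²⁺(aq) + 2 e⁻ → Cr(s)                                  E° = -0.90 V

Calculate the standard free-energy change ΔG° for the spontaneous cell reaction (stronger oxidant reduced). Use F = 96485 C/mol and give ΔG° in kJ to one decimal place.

-2325.3 kJ

MnO₄⁻/Mn²⁺ (E° = +1.51 V) is the cathode; Cr²⁺/Cr (E° = -0.90 V) is the anode, so E°cell = +2.41 V.
Balancing electrons gives n = 10 (lcm of 5 and 2).
ΔG° = −nFE° = −(10)(96485)(+2.41) = -2,325,288 J = -2325.3 kJ.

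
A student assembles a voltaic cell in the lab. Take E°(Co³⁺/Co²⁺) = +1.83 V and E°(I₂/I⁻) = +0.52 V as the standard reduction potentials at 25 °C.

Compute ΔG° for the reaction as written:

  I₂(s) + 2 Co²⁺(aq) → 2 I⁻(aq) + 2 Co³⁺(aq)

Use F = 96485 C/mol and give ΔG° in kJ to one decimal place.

As written, I₂/I⁻ is reduced (cathode) and Co³⁺/Co²⁺ is oxidised (anode), so E°cell = (+0.52) − (+1.83) = -1.31 V.
Balancing electrons gives n = 2.
ΔG° = −nFE° = −(2)(96485)(-1.31) = 252,791 J = +252.8 kJ.

+252.8 kJ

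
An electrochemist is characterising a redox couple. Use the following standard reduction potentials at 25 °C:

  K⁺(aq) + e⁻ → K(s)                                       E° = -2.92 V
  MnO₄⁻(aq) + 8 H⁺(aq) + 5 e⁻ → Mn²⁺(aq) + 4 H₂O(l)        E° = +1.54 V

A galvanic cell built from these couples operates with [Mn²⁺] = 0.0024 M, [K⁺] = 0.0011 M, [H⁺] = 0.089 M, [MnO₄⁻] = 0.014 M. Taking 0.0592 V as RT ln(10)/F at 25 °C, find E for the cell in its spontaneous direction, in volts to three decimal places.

MnO₄⁻/Mn²⁺ is the cathode (higher E°), K⁺/K the anode: E°cell = +1.54 − (-2.92) = +4.46 V, n = 5.
Overall: MnO₄⁻(aq) + 8 H⁺(aq) + 5 K(s) → Mn²⁺(aq) + 4 H₂O(l) + 5 K⁺(aq)
Q = [Mn²⁺]·[K⁺]^5 / ([MnO₄⁻]·[H⁺]^8); log Q = -7.154.
E = E° − (0.0592/n) log Q = +4.46 − (0.0592/5)(-7.154) = +4.545 V.

+4.545 V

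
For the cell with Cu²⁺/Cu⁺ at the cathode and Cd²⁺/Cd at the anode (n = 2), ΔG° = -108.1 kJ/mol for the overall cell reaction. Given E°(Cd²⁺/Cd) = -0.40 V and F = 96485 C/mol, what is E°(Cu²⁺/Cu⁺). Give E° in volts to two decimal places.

E°cell = −ΔG°/(nF) = −(-108.1×10³)/((2)(96485)) = +0.560 V.
Since Cu²⁺/Cu⁺ is the cathode and Cd²⁺/Cd the anode, E°cell = E°(Cu²⁺/Cu⁺) − E°(Cd²⁺/Cd).
So E°(Cu²⁺/Cu⁺) = E°cell + E°(Cd²⁺/Cd) = +0.560 + (-0.40) = +0.16 V.

+0.16 V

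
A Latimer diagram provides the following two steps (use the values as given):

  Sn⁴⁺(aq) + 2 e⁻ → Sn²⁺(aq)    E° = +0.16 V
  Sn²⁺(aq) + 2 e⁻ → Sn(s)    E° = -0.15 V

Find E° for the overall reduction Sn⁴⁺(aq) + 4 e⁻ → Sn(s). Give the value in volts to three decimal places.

Adding the free-energy changes (−nFE°) of the two steps gives −n₃FE°₃ = −n₁FE°₁ − n₂FE°₂.
E°₃ = (2×+0.16 + 2×-0.15) / 4 = (+0.020) / 4 = +0.005 V.

+0.005 V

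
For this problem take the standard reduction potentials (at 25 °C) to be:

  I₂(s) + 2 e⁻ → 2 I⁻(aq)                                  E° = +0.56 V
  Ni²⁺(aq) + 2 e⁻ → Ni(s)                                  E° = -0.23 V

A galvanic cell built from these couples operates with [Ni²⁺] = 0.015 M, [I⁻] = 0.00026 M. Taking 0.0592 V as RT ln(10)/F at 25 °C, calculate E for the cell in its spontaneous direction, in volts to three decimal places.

+1.056 V

I₂/I⁻ is the cathode (higher E°), Ni²⁺/Ni the anode: E°cell = +0.56 − (-0.23) = +0.79 V, n = 2.
Overall: I₂(s) + Ni(s) → 2 I⁻(aq) + Ni²⁺(aq)
Q = [I⁻]^2·[Ni²⁺]; log Q = -8.994.
E = E° − (0.0592/n) log Q = +0.79 − (0.0592/2)(-8.994) = +1.056 V.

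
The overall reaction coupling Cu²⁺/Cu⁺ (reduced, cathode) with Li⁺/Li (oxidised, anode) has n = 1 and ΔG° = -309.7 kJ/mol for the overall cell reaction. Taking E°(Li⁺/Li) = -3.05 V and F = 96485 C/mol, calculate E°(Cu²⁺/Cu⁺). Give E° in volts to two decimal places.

+0.16 V

E°cell = −ΔG°/(nF) = −(-309.7×10³)/((1)(96485)) = +3.210 V.
Since Cu²⁺/Cu⁺ is the cathode and Li⁺/Li the anode, E°cell = E°(Cu²⁺/Cu⁺) − E°(Li⁺/Li).
So E°(Cu²⁺/Cu⁺) = E°cell + E°(Li⁺/Li) = +3.210 + (-3.05) = +0.16 V.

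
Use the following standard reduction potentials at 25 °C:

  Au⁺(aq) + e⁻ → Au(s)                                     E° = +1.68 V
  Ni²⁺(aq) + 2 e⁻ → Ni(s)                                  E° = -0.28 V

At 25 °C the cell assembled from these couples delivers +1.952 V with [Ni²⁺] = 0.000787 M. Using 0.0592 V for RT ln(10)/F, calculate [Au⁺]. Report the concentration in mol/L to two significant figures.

Au⁺/Au is the cathode, Ni²⁺/Ni the anode: E°cell = +1.96 V, n = 2.
Overall reaction: 2 Au⁺(aq) + Ni(s) → 2 Au(s) + Ni²⁺(aq); Q = [Ni²⁺]^1/[Au⁺]^2.
From E = E° − (0.0592/n) log Q: log Q = (E° − E)·n/0.0592 = (+1.96 − (+1.952))·2/0.0592 = 0.2703.
So 2·log[Au⁺] = 1·log(0.000787) − log Q = -3.1040 − (0.2703) = -3.3743; log[Au⁺] = -3.3743 / 2 = -1.6871; [Au⁺] = 10^(-1.6871) ≈ 0.021 M.

0.021 M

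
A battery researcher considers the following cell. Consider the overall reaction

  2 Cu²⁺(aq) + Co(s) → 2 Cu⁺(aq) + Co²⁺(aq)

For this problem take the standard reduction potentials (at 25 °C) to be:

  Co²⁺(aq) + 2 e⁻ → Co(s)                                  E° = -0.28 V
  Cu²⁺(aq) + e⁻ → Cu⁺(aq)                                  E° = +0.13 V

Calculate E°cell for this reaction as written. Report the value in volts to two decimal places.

The Cu²⁺/Cu⁺ couple has the higher reduction potential, so it is the cathode; Co²⁺/Co is oxidised at the anode.
E°cell = E°(cathode) − E°(anode) = (+0.13) − (-0.28) = +0.41 V.
Since E°cell > 0, the reaction is spontaneous under standard conditions.

+0.41 V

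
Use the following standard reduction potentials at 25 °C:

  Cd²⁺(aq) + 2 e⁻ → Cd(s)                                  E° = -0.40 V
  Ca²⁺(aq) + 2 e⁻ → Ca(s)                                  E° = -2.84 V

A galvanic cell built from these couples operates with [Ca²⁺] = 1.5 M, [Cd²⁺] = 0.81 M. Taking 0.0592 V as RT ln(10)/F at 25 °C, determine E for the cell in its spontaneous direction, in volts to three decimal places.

Cd²⁺/Cd is the cathode (higher E°), Ca²⁺/Ca the anode: E°cell = -0.40 − (-2.84) = +2.44 V, n = 2.
Overall: Cd²⁺(aq) + Ca(s) → Cd(s) + Ca²⁺(aq)
Q = [Ca²⁺] / ([Cd²⁺]); log Q = 0.268.
E = E° − (0.0592/n) log Q = +2.44 − (0.0592/2)(0.268) = +2.432 V.

+2.432 V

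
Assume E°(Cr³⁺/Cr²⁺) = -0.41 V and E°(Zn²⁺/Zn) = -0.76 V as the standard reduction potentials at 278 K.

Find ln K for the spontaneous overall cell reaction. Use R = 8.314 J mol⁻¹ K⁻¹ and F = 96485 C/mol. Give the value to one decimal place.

29.2

Cathode: Cr³⁺/Cr²⁺; anode: Zn²⁺/Zn. E°cell = (-0.41) − (-0.76) = +0.35 V, with n = 2.
ΔG° = −nFE° = −RT ln K, so ln K = nFE°/(RT) = (2)(96485)(+0.35) / ((8.314)(278)) = 29.222.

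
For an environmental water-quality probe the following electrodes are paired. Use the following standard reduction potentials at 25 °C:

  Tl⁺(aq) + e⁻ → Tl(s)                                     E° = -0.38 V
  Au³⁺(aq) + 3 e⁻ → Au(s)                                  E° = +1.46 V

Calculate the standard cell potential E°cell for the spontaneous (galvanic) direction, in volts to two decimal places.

+1.84 V

The Au³⁺/Au couple has the higher reduction potential, so it is the cathode; Tl⁺/Tl is oxidised at the anode.
E°cell = E°(cathode) − E°(anode) = (+1.46) − (-0.38) = +1.84 V.
Since E°cell > 0, the reaction is spontaneous under standard conditions.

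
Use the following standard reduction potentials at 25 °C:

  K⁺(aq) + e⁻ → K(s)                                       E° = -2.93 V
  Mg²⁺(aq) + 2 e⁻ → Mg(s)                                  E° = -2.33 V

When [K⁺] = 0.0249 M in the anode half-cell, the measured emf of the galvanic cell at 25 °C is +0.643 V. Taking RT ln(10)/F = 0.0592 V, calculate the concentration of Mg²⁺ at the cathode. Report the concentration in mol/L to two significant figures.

Mg²⁺/Mg is the cathode, K⁺/K the anode: E°cell = +0.60 V, n = 2.
Overall reaction: Mg²⁺(aq) + 2 K(s) → Mg(s) + 2 K⁺(aq); Q = [K⁺]^2/[Mg²⁺]^1.
From E = E° − (0.0592/n) log Q: log Q = (E° − E)·n/0.0592 = (+0.60 − (+0.643))·2/0.0592 = -1.4527.
So 1·log[Mg²⁺] = 2·log(0.0249) − log Q = -3.2076 − (-1.4527) = -1.7549; [Mg²⁺] = 10^(-1.7549) ≈ 0.018 M.

0.018 M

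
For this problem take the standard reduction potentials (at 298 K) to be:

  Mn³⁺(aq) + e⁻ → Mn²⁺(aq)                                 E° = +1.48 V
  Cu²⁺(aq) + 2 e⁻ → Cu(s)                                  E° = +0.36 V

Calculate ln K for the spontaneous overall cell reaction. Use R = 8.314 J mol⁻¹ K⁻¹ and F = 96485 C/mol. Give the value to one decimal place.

Cathode: Mn³⁺/Mn²⁺; anode: Cu²⁺/Cu. E°cell = (+1.48) − (+0.36) = +1.12 V, with n = 2.
ΔG° = −nFE° = −RT ln K, so ln K = nFE°/(RT) = (2)(96485)(+1.12) / ((8.314)(298)) = 87.233.

87.2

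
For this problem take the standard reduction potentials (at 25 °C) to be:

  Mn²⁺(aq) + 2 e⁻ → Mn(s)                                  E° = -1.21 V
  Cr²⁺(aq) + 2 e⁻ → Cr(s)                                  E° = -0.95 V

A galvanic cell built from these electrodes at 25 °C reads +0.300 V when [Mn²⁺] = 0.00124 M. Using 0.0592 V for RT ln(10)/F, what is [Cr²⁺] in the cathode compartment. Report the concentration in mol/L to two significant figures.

0.028 M

Cr²⁺/Cr is the cathode, Mn²⁺/Mn the anode: E°cell = +0.26 V, n = 2.
Overall reaction: Cr²⁺(aq) + Mn(s) → Cr(s) + Mn²⁺(aq); Q = [Mn²⁺]^1/[Cr²⁺]^1.
From E = E° − (0.0592/n) log Q: log Q = (E° − E)·n/0.0592 = (+0.26 − (+0.300))·2/0.0592 = -1.3514.
So 1·log[Cr²⁺] = 1·log(0.00124) − log Q = -2.9066 − (-1.3514) = -1.5552; [Cr²⁺] = 10^(-1.5552) ≈ 0.028 M.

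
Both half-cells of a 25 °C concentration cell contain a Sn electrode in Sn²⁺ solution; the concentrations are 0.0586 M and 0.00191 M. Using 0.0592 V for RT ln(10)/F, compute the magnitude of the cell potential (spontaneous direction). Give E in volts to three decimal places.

+0.044 V

For a concentration cell E°cell = 0. The 0.0586 M side is the cathode (reduction is favoured where [Sn²⁺] is higher).
With n = 2, E = −(0.0592/2) log([Sn²⁺]ₐₙ/[Sn²⁺]꜀ₐₜ) = −(0.0592/2) log(0.00191/0.0586) = −(0.0592/2)(-1.487) = +0.044 V.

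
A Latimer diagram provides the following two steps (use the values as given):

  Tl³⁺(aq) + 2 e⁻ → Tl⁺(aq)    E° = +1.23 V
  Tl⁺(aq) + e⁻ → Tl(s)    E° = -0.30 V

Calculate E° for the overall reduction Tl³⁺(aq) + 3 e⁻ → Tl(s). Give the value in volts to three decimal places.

+0.720 V

Standard free energies of sequential steps add: ΔG°₃ = ΔG°₁ + ΔG°₂, so n₃E°₃ = n₁E°₁ + n₂E°₂.
E°₃ = (2×+1.23 + 1×-0.30) / 3 = (+2.160) / 3 = +0.720 V.
Simply averaging or adding the two E° values would be wrong; the electron-weighted sum is required.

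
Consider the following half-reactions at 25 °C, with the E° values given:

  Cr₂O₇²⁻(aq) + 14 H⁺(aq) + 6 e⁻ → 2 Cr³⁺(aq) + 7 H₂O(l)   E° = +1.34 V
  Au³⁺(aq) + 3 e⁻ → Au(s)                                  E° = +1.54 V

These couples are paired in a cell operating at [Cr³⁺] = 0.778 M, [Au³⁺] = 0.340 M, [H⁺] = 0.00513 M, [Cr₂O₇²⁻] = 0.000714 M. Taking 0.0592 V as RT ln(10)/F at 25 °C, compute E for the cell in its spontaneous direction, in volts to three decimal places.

+0.536 V

Au³⁺/Au is the cathode (higher E°), Cr₂O₇²⁻/Cr³⁺ the anode: E°cell = +1.54 − (+1.34) = +0.20 V, n = 6.
Overall: 2 Au³⁺(aq) + 2 Cr³⁺(aq) + 7 H₂O(l) → 2 Au(s) + Cr₂O₇²⁻(aq) + 14 H⁺(aq)
Q = [Cr₂O₇²⁻]·[H⁺]^14 / ([Au³⁺]^2·[Cr³⁺]^2); log Q = -34.050.
E = E° − (0.0592/n) log Q = +0.20 − (0.0592/6)(-34.050) = +0.536 V.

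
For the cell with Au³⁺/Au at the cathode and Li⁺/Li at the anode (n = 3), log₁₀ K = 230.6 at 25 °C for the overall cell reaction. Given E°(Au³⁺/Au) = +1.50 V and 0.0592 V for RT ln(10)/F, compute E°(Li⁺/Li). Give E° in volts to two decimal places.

-3.05 V

E°cell = (0.0592/n)·log K = (0.0592/3)(230.6) = +4.551 V.
Since Au³⁺/Au is the cathode and Li⁺/Li the anode, E°cell = E°(Au³⁺/Au) − E°(Li⁺/Li).
So E°(Li⁺/Li) = E°(Au³⁺/Au) − E°cell = (+1.50) − (+4.551) = -3.05 V.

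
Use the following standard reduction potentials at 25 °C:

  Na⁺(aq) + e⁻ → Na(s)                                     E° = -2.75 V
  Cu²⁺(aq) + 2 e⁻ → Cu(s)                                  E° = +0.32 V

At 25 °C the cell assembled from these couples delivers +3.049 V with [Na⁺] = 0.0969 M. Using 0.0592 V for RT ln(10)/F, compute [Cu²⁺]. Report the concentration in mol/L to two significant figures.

Cu²⁺/Cu is the cathode, Na⁺/Na the anode: E°cell = +3.07 V, n = 2.
Overall reaction: Cu²⁺(aq) + 2 Na(s) → Cu(s) + 2 Na⁺(aq); Q = [Na⁺]^2/[Cu²⁺]^1.
From E = E° − (0.0592/n) log Q: log Q = (E° − E)·n/0.0592 = (+3.07 − (+3.049))·2/0.0592 = 0.7095.
So 1·log[Cu²⁺] = 2·log(0.0969) − log Q = -2.0274 − (0.7095) = -2.7369; [Cu²⁺] = 10^(-2.7369) ≈ 0.0018 M.

0.0018 M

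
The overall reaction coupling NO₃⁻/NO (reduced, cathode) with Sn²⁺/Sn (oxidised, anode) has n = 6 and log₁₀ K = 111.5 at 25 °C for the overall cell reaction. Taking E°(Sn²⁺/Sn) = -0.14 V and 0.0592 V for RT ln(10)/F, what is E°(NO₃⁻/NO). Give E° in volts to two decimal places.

+0.96 V

E°cell = (0.0592/n)·log K = (0.0592/6)(111.5) = +1.100 V.
Since NO₃⁻/NO is the cathode and Sn²⁺/Sn the anode, E°cell = E°(NO₃⁻/NO) − E°(Sn²⁺/Sn).
So E°(NO₃⁻/NO) = E°cell + E°(Sn²⁺/Sn) = +1.100 + (-0.14) = +0.96 V.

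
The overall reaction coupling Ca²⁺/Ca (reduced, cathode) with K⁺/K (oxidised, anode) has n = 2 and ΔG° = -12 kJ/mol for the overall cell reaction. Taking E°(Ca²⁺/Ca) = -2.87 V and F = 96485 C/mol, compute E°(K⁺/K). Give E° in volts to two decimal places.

E°cell = −ΔG°/(nF) = −(-12×10³)/((2)(96485)) = +0.062 V.
Since Ca²⁺/Ca is the cathode and K⁺/K the anode, E°cell = E°(Ca²⁺/Ca) − E°(K⁺/K).
So E°(K⁺/K) = E°(Ca²⁺/Ca) − E°cell = (-2.87) − (+0.062) = -2.93 V.

-2.93 V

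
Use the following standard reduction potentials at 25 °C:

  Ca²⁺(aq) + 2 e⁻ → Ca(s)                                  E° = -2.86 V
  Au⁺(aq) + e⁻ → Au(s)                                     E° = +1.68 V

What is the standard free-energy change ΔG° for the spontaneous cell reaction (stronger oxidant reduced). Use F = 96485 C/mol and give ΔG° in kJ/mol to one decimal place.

Au⁺/Au (E° = +1.68 V) is the cathode; Ca²⁺/Ca (E° = -2.86 V) is the anode, so E°cell = +4.54 V.
Balancing electrons gives n = 2 (lcm of 1 and 2).
ΔG° = −nFE° = −(2)(96485)(+4.54) = -876,084 J = -876.1 kJ/mol.

-876.1 kJ/mol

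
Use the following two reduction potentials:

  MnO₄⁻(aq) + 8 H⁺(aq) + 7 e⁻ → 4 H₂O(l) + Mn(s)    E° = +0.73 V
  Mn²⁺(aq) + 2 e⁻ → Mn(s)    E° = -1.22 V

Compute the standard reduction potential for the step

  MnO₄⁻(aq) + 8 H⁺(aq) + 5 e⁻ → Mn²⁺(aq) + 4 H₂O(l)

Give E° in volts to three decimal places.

Sequential free energies add, so n₃E°₃ = n₁E°₁ + n₂E°₂.
With n₃ = 7, and the known step contributing 2×(-1.22) V, the unknown satisfies 5·E° = 7×(+0.73) − 2×(-1.22) = +7.550.
E° = +7.550 / 5 = +1.510 V.

+1.510 V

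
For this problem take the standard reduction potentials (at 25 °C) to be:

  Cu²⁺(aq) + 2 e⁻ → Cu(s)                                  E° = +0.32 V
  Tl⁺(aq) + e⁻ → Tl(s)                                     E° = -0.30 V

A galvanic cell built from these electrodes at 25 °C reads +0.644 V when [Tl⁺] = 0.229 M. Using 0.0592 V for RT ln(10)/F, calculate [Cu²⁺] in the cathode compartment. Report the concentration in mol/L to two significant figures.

Cu²⁺/Cu is the cathode, Tl⁺/Tl the anode: E°cell = +0.62 V, n = 2.
Overall reaction: Cu²⁺(aq) + 2 Tl(s) → Cu(s) + 2 Tl⁺(aq); Q = [Tl⁺]^2/[Cu²⁺]^1.
From E = E° − (0.0592/n) log Q: log Q = (E° − E)·n/0.0592 = (+0.62 − (+0.644))·2/0.0592 = -0.8108.
So 1·log[Cu²⁺] = 2·log(0.229) − log Q = -1.2803 − (-0.8108) = -0.4695; [Cu²⁺] = 10^(-0.4695) ≈ 0.34 M.

0.34 M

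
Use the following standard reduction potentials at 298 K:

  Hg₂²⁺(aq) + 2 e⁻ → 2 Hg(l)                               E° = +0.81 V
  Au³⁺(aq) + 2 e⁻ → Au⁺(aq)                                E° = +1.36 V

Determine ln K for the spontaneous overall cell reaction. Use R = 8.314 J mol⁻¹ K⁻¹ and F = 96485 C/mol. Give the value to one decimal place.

42.8

Cathode: Au³⁺/Au⁺; anode: Hg₂²⁺/Hg. E°cell = (+1.36) − (+0.81) = +0.55 V, with n = 2.
ΔG° = −nFE° = −RT ln K, so ln K = nFE°/(RT) = (2)(96485)(+0.55) / ((8.314)(298)) = 42.838.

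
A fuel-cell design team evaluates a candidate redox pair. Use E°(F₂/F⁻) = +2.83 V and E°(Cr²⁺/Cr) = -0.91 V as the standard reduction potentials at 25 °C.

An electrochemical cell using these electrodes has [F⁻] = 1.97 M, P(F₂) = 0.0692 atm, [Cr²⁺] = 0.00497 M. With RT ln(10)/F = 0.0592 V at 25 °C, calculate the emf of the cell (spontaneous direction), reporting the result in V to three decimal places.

F₂/F⁻ is the cathode (higher E°), Cr²⁺/Cr the anode: E°cell = +2.83 − (-0.91) = +3.74 V, n = 2.
Overall: F₂(g) + Cr(s) → 2 F⁻(aq) + Cr²⁺(aq)
Q = [F⁻]^2·[Cr²⁺] / (P(F₂)); log Q = -0.555.
E = E° − (0.0592/n) log Q = +3.74 − (0.0592/2)(-0.555) = +3.756 V.

+3.756 V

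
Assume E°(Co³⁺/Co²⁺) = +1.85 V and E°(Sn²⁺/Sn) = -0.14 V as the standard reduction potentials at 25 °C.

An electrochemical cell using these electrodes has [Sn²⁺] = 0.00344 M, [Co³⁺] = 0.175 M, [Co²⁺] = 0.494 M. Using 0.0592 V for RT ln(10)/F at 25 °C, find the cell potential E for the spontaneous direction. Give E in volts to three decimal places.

Co³⁺/Co²⁺ is the cathode (higher E°), Sn²⁺/Sn the anode: E°cell = +1.85 − (-0.14) = +1.99 V, n = 2.
Overall: 2 Co³⁺(aq) + Sn(s) → 2 Co²⁺(aq) + Sn²⁺(aq)
Q = [Co²⁺]^2·[Sn²⁺] / ([Co³⁺]^2); log Q = -1.562.
E = E° − (0.0592/n) log Q = +1.99 − (0.0592/2)(-1.562) = +2.036 V.

+2.036 V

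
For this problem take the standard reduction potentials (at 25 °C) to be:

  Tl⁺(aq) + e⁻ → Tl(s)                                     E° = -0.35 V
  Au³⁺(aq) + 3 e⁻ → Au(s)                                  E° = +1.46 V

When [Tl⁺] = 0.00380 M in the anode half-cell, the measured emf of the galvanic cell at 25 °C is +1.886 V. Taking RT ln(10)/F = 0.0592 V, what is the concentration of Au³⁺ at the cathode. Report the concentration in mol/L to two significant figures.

0.00039 M

Au³⁺/Au is the cathode, Tl⁺/Tl the anode: E°cell = +1.81 V, n = 3.
Overall reaction: Au³⁺(aq) + 3 Tl(s) → Au(s) + 3 Tl⁺(aq); Q = [Tl⁺]^3/[Au³⁺]^1.
From E = E° − (0.0592/n) log Q: log Q = (E° − E)·n/0.0592 = (+1.81 − (+1.886))·3/0.0592 = -3.8514.
So 1·log[Au³⁺] = 3·log(0.0038) − log Q = -7.2606 − (-3.8514) = -3.4092; [Au³⁺] = 10^(-3.4092) ≈ 0.00039 M.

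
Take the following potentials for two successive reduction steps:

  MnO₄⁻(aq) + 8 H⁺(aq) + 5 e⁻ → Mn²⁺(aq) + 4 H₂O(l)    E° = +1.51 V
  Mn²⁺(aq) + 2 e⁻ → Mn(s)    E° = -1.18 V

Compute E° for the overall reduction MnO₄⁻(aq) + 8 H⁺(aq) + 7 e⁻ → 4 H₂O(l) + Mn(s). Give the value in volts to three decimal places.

+0.741 V

Standard free energies of sequential steps add: ΔG°₃ = ΔG°₁ + ΔG°₂, so n₃E°₃ = n₁E°₁ + n₂E°₂.
E°₃ = (5×+1.51 + 2×-1.18) / 7 = (+5.190) / 7 = +0.741 V.
Simply averaging or adding the two E° values would be wrong; the electron-weighted sum is required.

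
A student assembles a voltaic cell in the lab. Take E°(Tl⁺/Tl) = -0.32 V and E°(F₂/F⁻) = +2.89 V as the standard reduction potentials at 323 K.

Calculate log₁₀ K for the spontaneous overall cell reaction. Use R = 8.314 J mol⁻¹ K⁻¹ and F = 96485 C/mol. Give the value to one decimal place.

Cathode: F₂/F⁻; anode: Tl⁺/Tl. E°cell = (+2.89) − (-0.32) = +3.21 V, with n = 2.
ΔG° = −nFE° = −RT ln K, so ln K = nFE°/(RT) = (2)(96485)(+3.21) / ((8.314)(323)) = 230.665.
log₁₀ K = 230.665 / ln 10 = 100.2.

100.2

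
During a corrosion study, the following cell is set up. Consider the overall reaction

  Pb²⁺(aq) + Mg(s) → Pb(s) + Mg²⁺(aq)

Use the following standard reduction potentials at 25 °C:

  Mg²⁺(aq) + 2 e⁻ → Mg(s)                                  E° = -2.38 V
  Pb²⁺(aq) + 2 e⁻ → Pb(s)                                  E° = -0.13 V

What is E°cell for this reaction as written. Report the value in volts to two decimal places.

+2.25 V

The Pb²⁺/Pb couple has the higher reduction potential, so it is the cathode; Mg²⁺/Mg is oxidised at the anode.
E°cell = E°(cathode) − E°(anode) = (-0.13) − (-2.38) = +2.25 V.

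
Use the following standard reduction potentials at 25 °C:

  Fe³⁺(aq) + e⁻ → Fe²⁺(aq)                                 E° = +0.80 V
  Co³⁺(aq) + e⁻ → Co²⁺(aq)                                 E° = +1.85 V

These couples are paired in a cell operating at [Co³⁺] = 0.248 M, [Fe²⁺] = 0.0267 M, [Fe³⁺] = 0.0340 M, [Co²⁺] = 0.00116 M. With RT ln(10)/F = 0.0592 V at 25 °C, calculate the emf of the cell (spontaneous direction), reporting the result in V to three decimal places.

+1.182 V

Co³⁺/Co²⁺ is the cathode (higher E°), Fe³⁺/Fe²⁺ the anode: E°cell = +1.85 − (+0.80) = +1.05 V, n = 1.
Overall: Co³⁺(aq) + Fe²⁺(aq) → Co²⁺(aq) + Fe³⁺(aq)
Q = [Co²⁺]·[Fe³⁺] / ([Co³⁺]·[Fe²⁺]); log Q = -2.225.
E = E° − (0.0592/n) log Q = +1.05 − (0.0592/1)(-2.225) = +1.182 V.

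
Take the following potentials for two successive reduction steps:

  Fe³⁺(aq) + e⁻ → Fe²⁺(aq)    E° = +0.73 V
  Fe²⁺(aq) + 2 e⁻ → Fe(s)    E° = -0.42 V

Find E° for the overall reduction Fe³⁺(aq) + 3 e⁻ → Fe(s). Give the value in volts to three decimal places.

Adding the free-energy changes (−nFE°) of the two steps gives −n₃FE°₃ = −n₁FE°₁ − n₂FE°₂.
E°₃ = (1×+0.73 + 2×-0.42) / 3 = (-0.110) / 3 = -0.037 V.
Simply averaging or adding the two E° values would be wrong; the electron-weighted sum is required.

-0.037 V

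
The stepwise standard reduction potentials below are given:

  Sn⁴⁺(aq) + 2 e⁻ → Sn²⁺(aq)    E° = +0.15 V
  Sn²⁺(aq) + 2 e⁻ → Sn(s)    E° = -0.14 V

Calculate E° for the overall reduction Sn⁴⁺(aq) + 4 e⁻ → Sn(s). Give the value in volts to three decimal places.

+0.005 V

Standard free energies of sequential steps add: ΔG°₃ = ΔG°₁ + ΔG°₂, so n₃E°₃ = n₁E°₁ + n₂E°₂.
E°₃ = (2×+0.15 + 2×-0.14) / 4 = (+0.020) / 4 = +0.005 V.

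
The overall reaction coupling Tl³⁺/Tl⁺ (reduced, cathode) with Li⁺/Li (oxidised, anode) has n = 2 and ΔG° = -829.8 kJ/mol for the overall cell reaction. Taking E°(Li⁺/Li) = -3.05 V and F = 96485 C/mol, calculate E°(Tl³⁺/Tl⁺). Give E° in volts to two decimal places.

+1.25 V

E°cell = −ΔG°/(nF) = −(-829.8×10³)/((2)(96485)) = +4.300 V.
Since Tl³⁺/Tl⁺ is the cathode and Li⁺/Li the anode, E°cell = E°(Tl³⁺/Tl⁺) − E°(Li⁺/Li).
So E°(Tl³⁺/Tl⁺) = E°cell + E°(Li⁺/Li) = +4.300 + (-3.05) = +1.25 V.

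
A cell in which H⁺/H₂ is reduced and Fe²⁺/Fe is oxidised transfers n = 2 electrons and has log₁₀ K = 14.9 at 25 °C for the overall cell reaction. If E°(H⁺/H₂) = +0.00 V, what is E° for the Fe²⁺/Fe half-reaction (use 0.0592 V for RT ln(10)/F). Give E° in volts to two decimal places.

-0.44 V

E°cell = (0.0592/n)·log K = (0.0592/2)(14.9) = +0.441 V.
Since H⁺/H₂ is the cathode and Fe²⁺/Fe the anode, E°cell = E°(H⁺/H₂) − E°(Fe²⁺/Fe).
So E°(Fe²⁺/Fe) = E°(H⁺/H₂) − E°cell = (+0.00) − (+0.441) = -0.44 V.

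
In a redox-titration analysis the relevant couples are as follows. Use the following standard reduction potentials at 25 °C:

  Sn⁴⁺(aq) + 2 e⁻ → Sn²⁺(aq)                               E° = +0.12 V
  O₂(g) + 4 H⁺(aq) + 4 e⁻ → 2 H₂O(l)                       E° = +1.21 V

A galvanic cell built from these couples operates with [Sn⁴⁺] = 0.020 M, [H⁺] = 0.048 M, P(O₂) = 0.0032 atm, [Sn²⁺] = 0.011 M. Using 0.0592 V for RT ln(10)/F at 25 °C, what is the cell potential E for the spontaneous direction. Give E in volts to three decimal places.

O₂/H₂O is the cathode (higher E°), Sn⁴⁺/Sn²⁺ the anode: E°cell = +1.21 − (+0.12) = +1.09 V, n = 4.
Overall: O₂(g) + 4 H⁺(aq) + 2 Sn²⁺(aq) → 2 H₂O(l) + 2 Sn⁴⁺(aq)
Q = [Sn⁴⁺]^2 / (P(O₂)·[H⁺]^4·[Sn²⁺]^2); log Q = 8.289.
E = E° − (0.0592/n) log Q = +1.09 − (0.0592/4)(8.289) = +0.967 V.

+0.967 V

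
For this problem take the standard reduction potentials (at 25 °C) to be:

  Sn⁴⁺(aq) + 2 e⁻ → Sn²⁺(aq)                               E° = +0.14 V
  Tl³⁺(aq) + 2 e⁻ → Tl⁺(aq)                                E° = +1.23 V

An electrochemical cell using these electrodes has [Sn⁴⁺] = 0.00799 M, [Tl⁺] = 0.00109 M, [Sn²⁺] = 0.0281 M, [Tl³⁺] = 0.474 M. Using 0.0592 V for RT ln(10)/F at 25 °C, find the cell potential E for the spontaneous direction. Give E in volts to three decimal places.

+1.184 V

Tl³⁺/Tl⁺ is the cathode (higher E°), Sn⁴⁺/Sn²⁺ the anode: E°cell = +1.23 − (+0.14) = +1.09 V, n = 2.
Overall: Tl³⁺(aq) + Sn²⁺(aq) → Tl⁺(aq) + Sn⁴⁺(aq)
Q = [Tl⁺]·[Sn⁴⁺] / ([Tl³⁺]·[Sn²⁺]); log Q = -3.185.
E = E° − (0.0592/n) log Q = +1.09 − (0.0592/2)(-3.185) = +1.184 V.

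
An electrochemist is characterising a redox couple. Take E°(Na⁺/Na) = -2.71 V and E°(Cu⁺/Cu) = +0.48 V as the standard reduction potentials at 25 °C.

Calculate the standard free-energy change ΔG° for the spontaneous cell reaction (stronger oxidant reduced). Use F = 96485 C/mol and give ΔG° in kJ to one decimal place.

Cu⁺/Cu (E° = +0.48 V) is the cathode; Na⁺/Na (E° = -2.71 V) is the anode, so E°cell = +3.19 V.
Balancing electrons gives n = 1 (lcm of 1 and 1).
ΔG° = −nFE° = −(1)(96485)(+3.19) = -307,787 J = -307.8 kJ.

-307.8 kJ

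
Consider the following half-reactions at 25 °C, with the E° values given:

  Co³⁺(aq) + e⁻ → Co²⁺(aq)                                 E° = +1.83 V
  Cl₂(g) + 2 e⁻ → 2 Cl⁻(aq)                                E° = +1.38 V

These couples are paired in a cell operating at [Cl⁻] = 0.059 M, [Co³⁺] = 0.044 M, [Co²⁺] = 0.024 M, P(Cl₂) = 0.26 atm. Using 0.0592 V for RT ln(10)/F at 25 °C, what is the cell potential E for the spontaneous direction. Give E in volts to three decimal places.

+0.410 V

Co³⁺/Co²⁺ is the cathode (higher E°), Cl₂/Cl⁻ the anode: E°cell = +1.83 − (+1.38) = +0.45 V, n = 2.
Overall: 2 Co³⁺(aq) + 2 Cl⁻(aq) → 2 Co²⁺(aq) + Cl₂(g)
Q = [Co²⁺]^2·P(Cl₂) / ([Co³⁺]^2·[Cl⁻]^2); log Q = 1.347.
E = E° − (0.0592/n) log Q = +0.45 − (0.0592/2)(1.347) = +0.410 V.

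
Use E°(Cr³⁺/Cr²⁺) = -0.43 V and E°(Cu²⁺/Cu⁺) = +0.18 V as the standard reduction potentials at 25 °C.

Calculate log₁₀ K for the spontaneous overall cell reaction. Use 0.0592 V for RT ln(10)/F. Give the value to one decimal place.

10.3

Cathode: Cu²⁺/Cu⁺; anode: Cr³⁺/Cr²⁺. E°cell = +0.61 V, n = 1.
log K = nE°cell / 0.0592 = (1)(+0.61) / 0.0592 = 10.3.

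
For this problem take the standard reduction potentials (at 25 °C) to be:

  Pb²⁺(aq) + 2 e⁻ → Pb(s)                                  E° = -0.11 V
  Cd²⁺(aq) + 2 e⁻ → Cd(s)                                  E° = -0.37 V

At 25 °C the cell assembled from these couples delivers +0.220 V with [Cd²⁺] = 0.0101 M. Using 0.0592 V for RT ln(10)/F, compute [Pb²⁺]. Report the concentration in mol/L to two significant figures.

0.00045 M

Pb²⁺/Pb is the cathode, Cd²⁺/Cd the anode: E°cell = +0.26 V, n = 2.
Overall reaction: Pb²⁺(aq) + Cd(s) → Pb(s) + Cd²⁺(aq); Q = [Cd²⁺]^1/[Pb²⁺]^1.
From E = E° − (0.0592/n) log Q: log Q = (E° − E)·n/0.0592 = (+0.26 − (+0.220))·2/0.0592 = 1.3514.
So 1·log[Pb²⁺] = 1·log(0.0101) − log Q = -1.9957 − (1.3514) = -3.3471; [Pb²⁺] = 10^(-3.3471) ≈ 0.00045 M.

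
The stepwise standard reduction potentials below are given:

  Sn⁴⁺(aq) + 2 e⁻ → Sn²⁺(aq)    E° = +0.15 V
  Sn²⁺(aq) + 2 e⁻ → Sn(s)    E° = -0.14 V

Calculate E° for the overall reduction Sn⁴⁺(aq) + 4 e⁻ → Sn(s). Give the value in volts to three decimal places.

+0.005 V

Since ΔG° = −nFE° is additive over sequential reductions, n₃E°₃ = n₁E°₁ + n₂E°₂.
E°₃ = (2×+0.15 + 2×-0.14) / 4 = (+0.020) / 4 = +0.005 V.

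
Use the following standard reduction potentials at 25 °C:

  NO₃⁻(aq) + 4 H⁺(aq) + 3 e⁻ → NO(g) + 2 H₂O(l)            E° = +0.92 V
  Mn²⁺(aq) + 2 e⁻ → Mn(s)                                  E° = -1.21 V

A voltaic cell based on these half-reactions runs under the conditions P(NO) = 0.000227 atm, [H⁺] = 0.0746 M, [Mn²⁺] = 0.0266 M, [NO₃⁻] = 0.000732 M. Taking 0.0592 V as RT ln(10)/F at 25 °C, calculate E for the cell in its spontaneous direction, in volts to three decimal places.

NO₃⁻/NO is the cathode (higher E°), Mn²⁺/Mn the anode: E°cell = +0.92 − (-1.21) = +2.13 V, n = 6.
Overall: 2 NO₃⁻(aq) + 8 H⁺(aq) + 3 Mn(s) → 2 NO(g) + 4 H₂O(l) + 3 Mn²⁺(aq)
Q = P(NO)^2·[Mn²⁺]^3 / ([NO₃⁻]^2·[H⁺]^8); log Q = 3.276.
E = E° − (0.0592/n) log Q = +2.13 − (0.0592/6)(3.276) = +2.098 V.

+2.098 V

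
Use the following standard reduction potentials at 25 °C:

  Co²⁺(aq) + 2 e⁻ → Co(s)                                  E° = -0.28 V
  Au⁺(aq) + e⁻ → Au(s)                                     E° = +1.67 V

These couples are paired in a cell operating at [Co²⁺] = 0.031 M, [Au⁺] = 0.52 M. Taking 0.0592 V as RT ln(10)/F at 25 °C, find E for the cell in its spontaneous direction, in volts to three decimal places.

Au⁺/Au is the cathode (higher E°), Co²⁺/Co the anode: E°cell = +1.67 − (-0.28) = +1.95 V, n = 2.
Overall: 2 Au⁺(aq) + Co(s) → 2 Au(s) + Co²⁺(aq)
Q = [Co²⁺] / ([Au⁺]^2); log Q = -0.941.
E = E° − (0.0592/n) log Q = +1.95 − (0.0592/2)(-0.941) = +1.978 V.

+1.978 V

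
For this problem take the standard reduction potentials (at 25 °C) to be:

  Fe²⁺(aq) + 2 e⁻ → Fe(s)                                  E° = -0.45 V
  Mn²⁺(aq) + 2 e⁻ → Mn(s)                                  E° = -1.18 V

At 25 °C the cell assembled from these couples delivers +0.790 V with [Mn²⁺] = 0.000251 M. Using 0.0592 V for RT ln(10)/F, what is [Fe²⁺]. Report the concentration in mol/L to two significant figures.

0.027 M

Fe²⁺/Fe is the cathode, Mn²⁺/Mn the anode: E°cell = +0.73 V, n = 2.
Overall reaction: Fe²⁺(aq) + Mn(s) → Fe(s) + Mn²⁺(aq); Q = [Mn²⁺]^1/[Fe²⁺]^1.
From E = E° − (0.0592/n) log Q: log Q = (E° − E)·n/0.0592 = (+0.73 − (+0.790))·2/0.0592 = -2.0270.
So 1·log[Fe²⁺] = 1·log(0.000251) − log Q = -3.6003 − (-2.0270) = -1.5733; [Fe²⁺] = 10^(-1.5733) ≈ 0.027 M.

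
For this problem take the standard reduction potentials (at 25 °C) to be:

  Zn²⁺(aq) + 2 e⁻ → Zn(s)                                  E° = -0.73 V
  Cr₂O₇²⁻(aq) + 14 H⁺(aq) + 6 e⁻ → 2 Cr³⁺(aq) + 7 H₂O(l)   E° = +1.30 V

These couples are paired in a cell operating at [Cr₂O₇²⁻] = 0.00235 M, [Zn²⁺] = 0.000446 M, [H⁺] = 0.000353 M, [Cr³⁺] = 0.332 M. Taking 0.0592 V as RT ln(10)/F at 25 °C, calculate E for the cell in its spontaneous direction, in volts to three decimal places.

Cr₂O₇²⁻/Cr³⁺ is the cathode (higher E°), Zn²⁺/Zn the anode: E°cell = +1.30 − (-0.73) = +2.03 V, n = 6.
Overall: Cr₂O₇²⁻(aq) + 14 H⁺(aq) + 3 Zn(s) → 2 Cr³⁺(aq) + 7 H₂O(l) + 3 Zn²⁺(aq)
Q = [Cr³⁺]^2·[Zn²⁺]^3 / ([Cr₂O₇²⁻]·[H⁺]^14); log Q = 39.950.
E = E° − (0.0592/n) log Q = +2.03 − (0.0592/6)(39.950) = +1.636 V.

+1.636 V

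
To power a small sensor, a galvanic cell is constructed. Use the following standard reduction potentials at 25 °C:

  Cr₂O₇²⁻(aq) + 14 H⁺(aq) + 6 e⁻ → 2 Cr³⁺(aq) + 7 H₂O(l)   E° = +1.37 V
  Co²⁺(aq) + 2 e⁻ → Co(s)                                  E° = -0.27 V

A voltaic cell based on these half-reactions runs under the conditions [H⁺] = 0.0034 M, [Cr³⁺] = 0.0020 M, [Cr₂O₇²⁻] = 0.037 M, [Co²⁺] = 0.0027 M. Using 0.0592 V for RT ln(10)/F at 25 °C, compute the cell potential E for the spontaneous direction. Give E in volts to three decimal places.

+1.414 V

Cr₂O₇²⁻/Cr³⁺ is the cathode (higher E°), Co²⁺/Co the anode: E°cell = +1.37 − (-0.27) = +1.64 V, n = 6.
Overall: Cr₂O₇²⁻(aq) + 14 H⁺(aq) + 3 Co(s) → 2 Cr³⁺(aq) + 7 H₂O(l) + 3 Co²⁺(aq)
Q = [Cr³⁺]^2·[Co²⁺]^3 / ([Cr₂O₇²⁻]·[H⁺]^14); log Q = 22.887.
E = E° − (0.0592/n) log Q = +1.64 − (0.0592/6)(22.887) = +1.414 V.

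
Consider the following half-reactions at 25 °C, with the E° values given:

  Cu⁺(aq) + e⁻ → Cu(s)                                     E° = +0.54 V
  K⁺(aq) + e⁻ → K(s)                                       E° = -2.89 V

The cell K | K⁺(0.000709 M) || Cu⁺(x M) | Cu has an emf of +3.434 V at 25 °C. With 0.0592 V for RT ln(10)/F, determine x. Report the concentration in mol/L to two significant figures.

Cu⁺/Cu is the cathode, K⁺/K the anode: E°cell = +3.43 V, n = 1.
Overall reaction: Cu⁺(aq) + K(s) → Cu(s) + K⁺(aq); Q = [K⁺]^1/[Cu⁺]^1.
From E = E° − (0.0592/n) log Q: log Q = (E° − E)·n/0.0592 = (+3.43 − (+3.434))·1/0.0592 = -0.0676.
So 1·log[Cu⁺] = 1·log(0.000709) − log Q = -3.1494 − (-0.0676) = -3.0818; [Cu⁺] = 10^(-3.0818) ≈ 0.00083 M.

0.00083 M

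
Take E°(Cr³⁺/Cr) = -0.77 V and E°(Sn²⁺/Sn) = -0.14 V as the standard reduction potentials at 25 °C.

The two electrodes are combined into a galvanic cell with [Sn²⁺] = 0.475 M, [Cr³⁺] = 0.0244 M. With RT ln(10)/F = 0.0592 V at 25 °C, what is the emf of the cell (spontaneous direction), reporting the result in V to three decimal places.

Sn²⁺/Sn is the cathode (higher E°), Cr³⁺/Cr the anode: E°cell = -0.14 − (-0.77) = +0.63 V, n = 6.
Overall: 3 Sn²⁺(aq) + 2 Cr(s) → 3 Sn(s) + 2 Cr³⁺(aq)
Q = [Cr³⁺]^2 / ([Sn²⁺]^3); log Q = -2.255.
E = E° − (0.0592/n) log Q = +0.63 − (0.0592/6)(-2.255) = +0.652 V.

+0.652 V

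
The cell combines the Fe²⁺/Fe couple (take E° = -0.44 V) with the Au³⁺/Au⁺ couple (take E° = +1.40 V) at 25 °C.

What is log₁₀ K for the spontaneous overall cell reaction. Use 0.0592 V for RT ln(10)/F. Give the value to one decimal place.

Cathode: Au³⁺/Au⁺; anode: Fe²⁺/Fe. E°cell = +1.84 V, n = 2.
log K = nE°cell / 0.0592 = (2)(+1.84) / 0.0592 = 62.2.

62.2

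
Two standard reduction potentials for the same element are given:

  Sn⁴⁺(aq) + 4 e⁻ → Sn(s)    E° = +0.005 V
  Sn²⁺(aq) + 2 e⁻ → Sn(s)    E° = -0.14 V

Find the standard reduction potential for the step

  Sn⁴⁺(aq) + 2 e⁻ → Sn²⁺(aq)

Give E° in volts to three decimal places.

+0.150 V

Sequential free energies add, so n₃E°₃ = n₁E°₁ + n₂E°₂.
With n₃ = 4, and the known step contributing 2×(-0.14) V, the unknown satisfies 2·E° = 4×(+0.005) − 2×(-0.14) = +0.300.
E° = +0.300 / 2 = +0.150 V.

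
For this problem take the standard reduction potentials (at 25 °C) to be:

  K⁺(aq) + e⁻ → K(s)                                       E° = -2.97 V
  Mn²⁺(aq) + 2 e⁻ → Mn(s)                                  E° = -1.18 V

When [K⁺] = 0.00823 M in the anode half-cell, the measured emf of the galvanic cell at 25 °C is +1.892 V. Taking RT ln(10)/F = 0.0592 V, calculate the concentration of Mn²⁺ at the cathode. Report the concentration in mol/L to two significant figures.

0.19 M

Mn²⁺/Mn is the cathode, K⁺/K the anode: E°cell = +1.79 V, n = 2.
Overall reaction: Mn²⁺(aq) + 2 K(s) → Mn(s) + 2 K⁺(aq); Q = [K⁺]^2/[Mn²⁺]^1.
From E = E° − (0.0592/n) log Q: log Q = (E° − E)·n/0.0592 = (+1.79 − (+1.892))·2/0.0592 = -3.4459.
So 1·log[Mn²⁺] = 2·log(0.00823) − log Q = -4.1692 − (-3.4459) = -0.7233; [Mn²⁺] = 10^(-0.7233) ≈ 0.19 M.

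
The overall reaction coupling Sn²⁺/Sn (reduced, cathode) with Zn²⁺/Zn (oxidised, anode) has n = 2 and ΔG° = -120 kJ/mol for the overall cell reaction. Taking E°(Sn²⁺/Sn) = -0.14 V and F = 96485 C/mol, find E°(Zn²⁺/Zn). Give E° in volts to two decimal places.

-0.76 V

E°cell = −ΔG°/(nF) = −(-120×10³)/((2)(96485)) = +0.622 V.
Since Sn²⁺/Sn is the cathode and Zn²⁺/Zn the anode, E°cell = E°(Sn²⁺/Sn) − E°(Zn²⁺/Zn).
So E°(Zn²⁺/Zn) = E°(Sn²⁺/Sn) − E°cell = (-0.14) − (+0.622) = -0.76 V.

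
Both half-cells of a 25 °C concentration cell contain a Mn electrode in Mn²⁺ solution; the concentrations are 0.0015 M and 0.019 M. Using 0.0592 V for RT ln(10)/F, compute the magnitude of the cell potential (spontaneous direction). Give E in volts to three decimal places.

For a concentration cell E°cell = 0. The 0.019 M side is the cathode (reduction is favoured where [Mn²⁺] is higher).
With n = 2, E = −(0.0592/2) log([Mn²⁺]ₐₙ/[Mn²⁺]꜀ₐₜ) = −(0.0592/2) log(0.0015/0.019) = −(0.0592/2)(-1.103) = +0.033 V.

+0.033 V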